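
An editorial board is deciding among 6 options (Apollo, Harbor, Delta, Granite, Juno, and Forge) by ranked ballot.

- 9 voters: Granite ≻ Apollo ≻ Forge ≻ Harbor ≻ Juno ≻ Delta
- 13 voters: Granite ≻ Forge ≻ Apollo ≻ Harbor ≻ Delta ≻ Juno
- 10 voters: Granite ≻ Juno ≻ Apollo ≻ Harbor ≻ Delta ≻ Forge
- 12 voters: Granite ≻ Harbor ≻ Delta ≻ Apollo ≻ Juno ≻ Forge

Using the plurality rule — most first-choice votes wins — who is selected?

Granite

First-place vote totals:
  Apollo: 0
  Harbor: 0
  Delta: 0
  Granite: 44
  Juno: 0
  Forge: 0
Granite has the most first-place votes.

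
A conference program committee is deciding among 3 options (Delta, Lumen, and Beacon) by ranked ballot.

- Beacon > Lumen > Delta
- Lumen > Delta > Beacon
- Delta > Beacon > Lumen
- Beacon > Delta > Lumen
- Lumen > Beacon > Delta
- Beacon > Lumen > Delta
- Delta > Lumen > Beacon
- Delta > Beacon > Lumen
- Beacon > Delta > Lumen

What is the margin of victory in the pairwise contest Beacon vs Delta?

1

Ballots ranking Beacon above Delta: 5.
Ballots ranking Delta above Beacon: 4.
Beacon wins 5–4, a margin of 1.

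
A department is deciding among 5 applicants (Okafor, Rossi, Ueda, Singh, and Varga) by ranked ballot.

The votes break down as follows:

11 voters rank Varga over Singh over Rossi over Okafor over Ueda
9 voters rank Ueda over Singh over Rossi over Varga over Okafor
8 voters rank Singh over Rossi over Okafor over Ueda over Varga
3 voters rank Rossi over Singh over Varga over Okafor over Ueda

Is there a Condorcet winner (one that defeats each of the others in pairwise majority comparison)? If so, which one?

Singh

Head-to-head results (31 voters total):
Okafor vs Rossi: Rossi wins 31–0.
Okafor vs Ueda: Okafor wins 22–9.
Okafor vs Singh: Singh wins 31–0.
Okafor vs Varga: Varga wins 23–8.
Rossi vs Ueda: Rossi wins 22–9.
Rossi vs Singh: Singh wins 28–3.
Rossi vs Varga: Rossi wins 20–11.
Ueda vs Singh: Singh wins 22–9.
Ueda vs Varga: Ueda wins 17–14.
Singh vs Varga: Singh wins 20–11.
Singh beats each rival — Okafor (31–0), Rossi (28–3), Ueda (22–9), Varga (20–11) — so Singh is the Condorcet winner.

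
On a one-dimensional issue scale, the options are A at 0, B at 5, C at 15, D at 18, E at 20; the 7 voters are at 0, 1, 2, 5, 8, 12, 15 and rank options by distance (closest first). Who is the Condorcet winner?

With single-peaked preferences on a line, the Condorcet winner is the candidate closest to the median voter.
The median voter (position 5) is closest to B at 5.
Check: B vs E — voters closer to B: 6 of 7.

B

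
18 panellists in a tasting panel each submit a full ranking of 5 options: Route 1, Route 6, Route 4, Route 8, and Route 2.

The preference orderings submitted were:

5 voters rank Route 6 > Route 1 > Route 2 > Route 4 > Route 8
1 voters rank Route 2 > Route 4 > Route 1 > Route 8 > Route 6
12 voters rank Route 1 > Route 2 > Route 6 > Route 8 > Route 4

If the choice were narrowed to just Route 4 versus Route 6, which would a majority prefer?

Route 6

Ballots ranking Route 4 above Route 6: 1.
Ballots ranking Route 6 above Route 4: 5+12 = 17.
Route 6 wins the head-to-head, 17–1.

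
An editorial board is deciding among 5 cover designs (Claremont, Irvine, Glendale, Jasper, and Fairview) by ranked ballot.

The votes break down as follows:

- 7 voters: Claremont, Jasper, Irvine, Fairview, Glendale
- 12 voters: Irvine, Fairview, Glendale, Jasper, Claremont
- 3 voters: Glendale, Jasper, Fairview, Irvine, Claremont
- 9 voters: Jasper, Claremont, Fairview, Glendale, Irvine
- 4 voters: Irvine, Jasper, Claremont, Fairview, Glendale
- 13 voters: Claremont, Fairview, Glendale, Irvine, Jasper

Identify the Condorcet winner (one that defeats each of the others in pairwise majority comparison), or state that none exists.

Head-to-head results (48 voters total):
Claremont vs Irvine: Claremont wins 29–19.
Claremont vs Glendale: Claremont wins 33–15.
Claremont vs Jasper: Jasper wins 28–20.
Claremont vs Fairview: Claremont wins 33–15.
Irvine vs Glendale: Glendale wins 25–23.
Irvine vs Jasper: Irvine wins 29–19.
Irvine vs Fairview: Fairview wins 25–23.
Glendale vs Jasper: Glendale wins 28–20.
Glendale vs Fairview: Fairview wins 45–3.
Jasper vs Fairview: Fairview wins 25–23.
No candidate beats all others: Claremont beats Irvine beats Jasper beats Claremont, a majority cycle.

No Condorcet winner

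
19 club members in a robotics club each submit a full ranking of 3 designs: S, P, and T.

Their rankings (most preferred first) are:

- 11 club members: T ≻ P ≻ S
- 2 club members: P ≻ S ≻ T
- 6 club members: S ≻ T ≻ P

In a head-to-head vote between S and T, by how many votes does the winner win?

3

Ballots ranking S above T: 2+6 = 8.
Ballots ranking T above S: 11.
T wins 11–8, a margin of 3.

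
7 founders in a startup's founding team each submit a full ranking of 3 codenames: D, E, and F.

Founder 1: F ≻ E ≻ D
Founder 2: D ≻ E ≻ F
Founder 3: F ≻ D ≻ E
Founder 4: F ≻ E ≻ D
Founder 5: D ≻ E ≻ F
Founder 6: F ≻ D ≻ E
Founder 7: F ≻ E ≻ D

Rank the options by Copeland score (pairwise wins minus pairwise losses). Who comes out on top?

F

Pairwise results:
  D vs E: D wins 4–3.
  D vs F: F wins 5–2.
  E vs F: F wins 5–2.
Copeland scores (wins − losses):
  D: 1 − 1 = 0
  E: 0 − 2 = -2
  F: 2 − 0 = 2
F has the best Copeland score.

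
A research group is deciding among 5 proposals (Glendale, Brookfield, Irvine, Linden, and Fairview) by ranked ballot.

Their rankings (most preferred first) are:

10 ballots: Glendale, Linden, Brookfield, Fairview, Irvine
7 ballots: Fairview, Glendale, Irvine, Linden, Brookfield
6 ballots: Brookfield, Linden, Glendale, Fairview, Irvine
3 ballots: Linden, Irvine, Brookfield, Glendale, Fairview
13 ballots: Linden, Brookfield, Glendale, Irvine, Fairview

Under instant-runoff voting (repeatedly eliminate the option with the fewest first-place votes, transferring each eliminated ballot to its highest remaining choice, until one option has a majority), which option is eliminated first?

Irvine

Round 1: Linden 16, Glendale 10, Fairview 7, Brookfield 6, Irvine 0. Irvine has the fewest and is eliminated.
Round 2: Linden 16, Glendale 10, Fairview 7, Brookfield 6. Brookfield has the fewest and is eliminated.
Round 3: Linden 22, Glendale 10, Fairview 7. Linden has a majority.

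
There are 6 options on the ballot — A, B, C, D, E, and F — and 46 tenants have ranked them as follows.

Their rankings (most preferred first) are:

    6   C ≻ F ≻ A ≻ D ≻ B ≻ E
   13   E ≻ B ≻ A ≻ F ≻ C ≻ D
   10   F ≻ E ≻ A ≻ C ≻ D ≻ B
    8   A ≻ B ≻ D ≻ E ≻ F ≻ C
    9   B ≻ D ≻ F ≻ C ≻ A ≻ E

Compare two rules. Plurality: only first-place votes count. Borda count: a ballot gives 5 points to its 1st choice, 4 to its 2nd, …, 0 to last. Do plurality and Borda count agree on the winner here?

No

Plurality first-place counts: A 8, B 9, C 6, D 0, E 13, F 10 → E.
Borda totals: A 136, B 135, C 81, D 82, E 121, F 135 → A.
The two rules disagree: plurality picks E, Borda picks A.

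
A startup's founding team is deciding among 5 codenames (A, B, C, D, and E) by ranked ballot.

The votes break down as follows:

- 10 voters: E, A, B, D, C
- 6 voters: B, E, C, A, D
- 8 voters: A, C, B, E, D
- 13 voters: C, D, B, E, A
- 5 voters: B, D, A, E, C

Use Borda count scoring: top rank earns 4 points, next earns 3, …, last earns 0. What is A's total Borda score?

Borda scores:
  A: 10·3 + 6·1 + 8·4 + 13·0 + 5·2 = 78
  B: 10·2 + 6·4 + 8·2 + 13·2 + 5·4 = 106
  C: 10·0 + 6·2 + 8·3 + 13·4 + 5·0 = 88
  D: 10·1 + 6·0 + 8·0 + 13·3 + 5·3 = 64
  E: 10·4 + 6·3 + 8·1 + 13·1 + 5·1 = 84

78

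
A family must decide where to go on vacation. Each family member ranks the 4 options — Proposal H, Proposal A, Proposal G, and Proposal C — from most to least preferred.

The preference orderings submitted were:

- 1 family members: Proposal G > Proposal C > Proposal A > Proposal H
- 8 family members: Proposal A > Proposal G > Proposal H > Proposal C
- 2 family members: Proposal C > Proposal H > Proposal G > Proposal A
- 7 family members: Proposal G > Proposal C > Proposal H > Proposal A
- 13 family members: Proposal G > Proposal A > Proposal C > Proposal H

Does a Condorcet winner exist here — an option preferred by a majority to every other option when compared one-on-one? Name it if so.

Head-to-head results (31 voters total):
Proposal H vs Proposal A: Proposal A wins 22–9.
Proposal H vs Proposal G: Proposal G wins 29–2.
Proposal H vs Proposal C: Proposal C wins 23–8.
Proposal A vs Proposal G: Proposal G wins 23–8.
Proposal A vs Proposal C: Proposal A wins 21–10.
Proposal G vs Proposal C: Proposal G wins 29–2.
Proposal G beats each rival — Proposal H (29–2), Proposal A (23–8), Proposal C (29–2) — so Proposal G is the Condorcet winner.

Proposal G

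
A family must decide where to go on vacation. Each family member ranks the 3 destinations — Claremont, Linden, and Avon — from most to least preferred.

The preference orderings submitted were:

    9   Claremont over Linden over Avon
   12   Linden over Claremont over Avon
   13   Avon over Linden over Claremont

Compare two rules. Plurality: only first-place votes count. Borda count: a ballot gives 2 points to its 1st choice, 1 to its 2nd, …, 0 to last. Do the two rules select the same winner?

Plurality first-place counts: Claremont 9, Linden 12, Avon 13 → Avon.
Borda totals: Claremont 30, Linden 46, Avon 26 → Linden.
The two rules disagree: plurality picks Avon, Borda picks Linden.

No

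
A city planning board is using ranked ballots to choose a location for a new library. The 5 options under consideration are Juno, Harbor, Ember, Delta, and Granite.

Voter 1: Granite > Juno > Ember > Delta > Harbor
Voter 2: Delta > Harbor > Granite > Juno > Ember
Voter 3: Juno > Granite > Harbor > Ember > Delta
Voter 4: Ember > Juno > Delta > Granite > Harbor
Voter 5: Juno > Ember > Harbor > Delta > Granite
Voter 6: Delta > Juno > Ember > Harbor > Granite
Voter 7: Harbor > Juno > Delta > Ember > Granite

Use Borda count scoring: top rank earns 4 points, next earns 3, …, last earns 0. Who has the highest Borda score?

Juno

Borda scores:
  Juno: 3 + 1 + 4 + 3 + 4 + 3 + 3 = 21
  Harbor: 0 + 3 + 2 + 0 + 2 + 1 + 4 = 12
  Ember: 2 + 0 + 1 + 4 + 3 + 2 + 1 = 13
  Delta: 1 + 4 + 0 + 2 + 1 + 4 + 2 = 14
  Granite: 4 + 2 + 3 + 1 + 0 + 0 + 0 = 10
Juno has the highest total.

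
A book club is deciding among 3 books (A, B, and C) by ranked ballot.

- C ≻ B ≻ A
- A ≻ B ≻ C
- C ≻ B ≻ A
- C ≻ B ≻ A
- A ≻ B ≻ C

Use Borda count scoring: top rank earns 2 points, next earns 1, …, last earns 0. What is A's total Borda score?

4

Borda scores:
  A: 0 + 2 + 0 + 0 + 2 = 4
  B: 1 + 1 + 1 + 1 + 1 = 5
  C: 2 + 0 + 2 + 2 + 0 = 6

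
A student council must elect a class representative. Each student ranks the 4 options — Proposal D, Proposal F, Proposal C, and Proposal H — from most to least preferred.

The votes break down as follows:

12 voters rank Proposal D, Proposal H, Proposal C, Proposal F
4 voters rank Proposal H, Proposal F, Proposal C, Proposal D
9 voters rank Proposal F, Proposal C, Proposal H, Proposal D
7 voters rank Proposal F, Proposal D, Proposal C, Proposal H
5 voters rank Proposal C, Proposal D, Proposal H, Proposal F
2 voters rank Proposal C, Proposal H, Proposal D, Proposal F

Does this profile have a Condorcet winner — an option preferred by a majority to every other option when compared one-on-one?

Head-to-head results (39 voters total):
Proposal D vs Proposal F: Proposal F wins 20–19.
Proposal D vs Proposal C: Proposal C wins 20–19.
Proposal D vs Proposal H: Proposal D wins 24–15.
Proposal F vs Proposal C: Proposal F wins 20–19.
Proposal F vs Proposal H: Proposal H wins 23–16.
Proposal C vs Proposal H: Proposal C wins 23–16.
No candidate beats all others: Proposal D beats Proposal H beats Proposal F beats Proposal D, a majority cycle.

No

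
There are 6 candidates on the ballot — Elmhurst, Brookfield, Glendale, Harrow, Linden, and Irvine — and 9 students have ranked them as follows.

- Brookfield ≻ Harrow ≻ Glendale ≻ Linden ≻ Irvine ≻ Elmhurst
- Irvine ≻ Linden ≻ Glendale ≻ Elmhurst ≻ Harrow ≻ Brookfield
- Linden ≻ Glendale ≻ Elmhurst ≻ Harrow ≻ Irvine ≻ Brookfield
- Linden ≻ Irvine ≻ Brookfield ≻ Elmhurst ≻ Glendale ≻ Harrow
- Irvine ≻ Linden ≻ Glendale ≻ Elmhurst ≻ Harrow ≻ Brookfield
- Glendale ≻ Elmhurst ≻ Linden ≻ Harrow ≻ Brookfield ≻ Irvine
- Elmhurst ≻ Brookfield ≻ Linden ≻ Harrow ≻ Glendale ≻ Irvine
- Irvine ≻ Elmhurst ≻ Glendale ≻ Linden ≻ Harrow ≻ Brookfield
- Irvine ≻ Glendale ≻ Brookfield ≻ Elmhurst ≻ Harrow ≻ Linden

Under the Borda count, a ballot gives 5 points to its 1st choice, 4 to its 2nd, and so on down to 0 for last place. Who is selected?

Borda scores:
  Elmhurst: 0 + 2 + 3 + 2 + 2 + 4 + 5 + 4 + 2 = 24
  Brookfield: 5 + 0 + 0 + 3 + 0 + 1 + 4 + 0 + 3 = 16
  Glendale: 3 + 3 + 4 + 1 + 3 + 5 + 1 + 3 + 4 = 27
  Harrow: 4 + 1 + 2 + 0 + 1 + 2 + 2 + 1 + 1 = 14
  Linden: 2 + 4 + 5 + 5 + 4 + 3 + 3 + 2 + 0 = 28
  Irvine: 1 + 5 + 1 + 4 + 5 + 0 + 0 + 5 + 5 = 26
Linden has the highest total.

Linden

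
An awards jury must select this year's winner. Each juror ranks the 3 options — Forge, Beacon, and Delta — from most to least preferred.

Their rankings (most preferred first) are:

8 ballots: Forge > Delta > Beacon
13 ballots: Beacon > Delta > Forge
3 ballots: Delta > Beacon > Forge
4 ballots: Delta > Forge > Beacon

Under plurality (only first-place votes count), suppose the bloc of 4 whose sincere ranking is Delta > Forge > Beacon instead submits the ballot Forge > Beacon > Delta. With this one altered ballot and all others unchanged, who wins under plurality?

First-place totals with the altered ballot: Forge 12, Beacon 13, Delta 3.
The winner is unchanged: still Beacon.

Beacon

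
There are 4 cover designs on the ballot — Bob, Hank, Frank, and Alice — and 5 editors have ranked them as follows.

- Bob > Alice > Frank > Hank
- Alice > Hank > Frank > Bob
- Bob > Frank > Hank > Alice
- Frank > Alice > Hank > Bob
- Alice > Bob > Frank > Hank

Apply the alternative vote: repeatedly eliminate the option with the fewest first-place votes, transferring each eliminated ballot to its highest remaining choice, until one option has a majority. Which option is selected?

Round 1: Bob 2, Alice 2, Frank 1, Hank 0. Hank has the fewest and is eliminated.
Round 2: Bob 2, Alice 2, Frank 1. Frank has the fewest and is eliminated.
Round 3: Alice 3, Bob 2. Alice has a majority.

Alice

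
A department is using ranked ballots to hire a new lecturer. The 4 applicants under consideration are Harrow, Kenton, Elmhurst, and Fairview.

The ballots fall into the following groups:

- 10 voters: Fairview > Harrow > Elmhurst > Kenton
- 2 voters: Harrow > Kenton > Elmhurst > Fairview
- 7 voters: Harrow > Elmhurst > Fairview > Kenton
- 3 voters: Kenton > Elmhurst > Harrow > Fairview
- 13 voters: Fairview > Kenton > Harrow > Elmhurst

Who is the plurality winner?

First-place vote totals:
  Harrow: 9
  Kenton: 3
  Elmhurst: 0
  Fairview: 23
Fairview has the most first-place votes.

Fairview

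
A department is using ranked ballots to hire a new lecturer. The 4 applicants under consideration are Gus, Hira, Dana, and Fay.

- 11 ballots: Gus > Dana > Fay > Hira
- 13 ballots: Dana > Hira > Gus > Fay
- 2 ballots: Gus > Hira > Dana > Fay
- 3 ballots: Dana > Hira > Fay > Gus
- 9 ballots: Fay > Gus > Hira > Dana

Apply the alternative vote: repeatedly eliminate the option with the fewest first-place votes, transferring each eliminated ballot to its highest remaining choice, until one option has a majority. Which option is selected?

Round 1: Dana 16, Gus 13, Fay 9, Hira 0. Hira has the fewest and is eliminated.
Round 2: Dana 16, Gus 13, Fay 9. Fay has the fewest and is eliminated.
Round 3: Gus 22, Dana 16. Gus has a majority.

Gus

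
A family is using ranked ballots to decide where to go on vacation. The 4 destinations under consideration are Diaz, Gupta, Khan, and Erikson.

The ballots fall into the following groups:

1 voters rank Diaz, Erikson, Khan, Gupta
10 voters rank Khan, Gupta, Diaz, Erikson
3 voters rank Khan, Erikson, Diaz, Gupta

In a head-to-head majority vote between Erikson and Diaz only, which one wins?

Diaz

Ballots ranking Erikson above Diaz: 3.
Ballots ranking Diaz above Erikson: 1+10 = 11.
Diaz wins the head-to-head, 11–3.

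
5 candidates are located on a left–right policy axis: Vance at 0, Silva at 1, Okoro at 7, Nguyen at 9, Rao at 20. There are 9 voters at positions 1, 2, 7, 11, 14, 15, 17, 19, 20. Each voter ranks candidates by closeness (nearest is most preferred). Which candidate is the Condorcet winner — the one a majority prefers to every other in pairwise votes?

With single-peaked preferences on a line, the Condorcet winner is the candidate closest to the median voter.
The median voter (position 14) is closest to Nguyen at 9.
Check: Nguyen vs Vance — voters closer to Nguyen: 7 of 9.

Nguyen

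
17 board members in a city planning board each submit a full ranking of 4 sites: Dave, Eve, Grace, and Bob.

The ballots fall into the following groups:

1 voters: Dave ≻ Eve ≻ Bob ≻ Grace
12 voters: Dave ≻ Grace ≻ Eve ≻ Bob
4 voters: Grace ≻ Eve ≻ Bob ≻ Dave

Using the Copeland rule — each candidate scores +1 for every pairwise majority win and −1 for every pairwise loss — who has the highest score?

Pairwise results:
  Dave vs Eve: Dave wins 13–4.
  Dave vs Grace: Dave wins 13–4.
  Dave vs Bob: Dave wins 13–4.
  Eve vs Grace: Grace wins 16–1.
  Eve vs Bob: Eve wins 17–0.
  Grace vs Bob: Grace wins 16–1.
Copeland scores (wins − losses):
  Dave: 3 − 0 = 3
  Eve: 1 − 2 = -1
  Grace: 2 − 1 = 1
  Bob: 0 − 3 = -3
Dave has the best Copeland score.

Dave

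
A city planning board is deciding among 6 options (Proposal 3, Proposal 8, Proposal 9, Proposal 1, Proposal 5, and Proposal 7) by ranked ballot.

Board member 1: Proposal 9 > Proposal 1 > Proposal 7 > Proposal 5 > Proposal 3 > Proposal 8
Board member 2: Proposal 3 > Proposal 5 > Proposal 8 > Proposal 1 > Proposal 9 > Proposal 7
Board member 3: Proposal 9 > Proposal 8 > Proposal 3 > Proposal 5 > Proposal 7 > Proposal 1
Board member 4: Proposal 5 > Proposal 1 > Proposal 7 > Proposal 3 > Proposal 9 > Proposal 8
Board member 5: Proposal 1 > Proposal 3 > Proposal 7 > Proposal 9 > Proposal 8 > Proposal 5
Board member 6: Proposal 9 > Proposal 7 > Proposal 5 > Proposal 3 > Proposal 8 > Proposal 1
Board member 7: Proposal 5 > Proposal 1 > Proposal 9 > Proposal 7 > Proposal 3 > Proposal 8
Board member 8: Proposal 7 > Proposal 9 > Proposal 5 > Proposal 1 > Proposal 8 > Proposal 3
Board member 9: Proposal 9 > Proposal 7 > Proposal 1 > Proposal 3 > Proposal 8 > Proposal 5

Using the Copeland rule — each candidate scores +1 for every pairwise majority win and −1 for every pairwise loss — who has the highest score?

Pairwise results:
  Proposal 3 vs Proposal 8: Proposal 3 wins 7–2.
  Proposal 3 vs Proposal 9: Proposal 9 wins 6–3.
  Proposal 3 vs Proposal 1: Proposal 1 wins 6–3.
  Proposal 3 vs Proposal 5: Proposal 5 wins 5–4.
  Proposal 3 vs Proposal 7: Proposal 7 wins 6–3.
  Proposal 8 vs Proposal 9: Proposal 9 wins 8–1.
  Proposal 8 vs Proposal 1: Proposal 1 wins 6–3.
  Proposal 8 vs Proposal 5: Proposal 5 wins 6–3.
  Proposal 8 vs Proposal 7: Proposal 7 wins 7–2.
  Proposal 9 vs Proposal 1: Proposal 9 wins 5–4.
  Proposal 9 vs Proposal 5: Proposal 9 wins 6–3.
  Proposal 9 vs Proposal 7: Proposal 9 wins 6–3.
  Proposal 1 vs Proposal 5: Proposal 5 wins 6–3.
  Proposal 1 vs Proposal 7: Proposal 1 wins 5–4.
  Proposal 5 vs Proposal 7: Proposal 7 wins 5–4.
Copeland scores (wins − losses):
  Proposal 3: 1 − 4 = -3
  Proposal 8: 0 − 5 = -5
  Proposal 9: 5 − 0 = 5
  Proposal 1: 3 − 2 = 1
  Proposal 5: 3 − 2 = 1
  Proposal 7: 3 − 2 = 1
Proposal 9 has the best Copeland score.

Proposal 9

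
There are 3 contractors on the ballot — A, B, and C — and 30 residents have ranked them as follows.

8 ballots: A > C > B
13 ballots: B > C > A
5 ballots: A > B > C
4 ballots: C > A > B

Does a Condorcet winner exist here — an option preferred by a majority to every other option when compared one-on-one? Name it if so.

Head-to-head results (30 voters total):
A vs B: A wins 17–13.
A vs C: C wins 17–13.
B vs C: B wins 18–12.
No candidate beats all others: A beats B beats C beats A, a majority cycle.

There is no Condorcet winner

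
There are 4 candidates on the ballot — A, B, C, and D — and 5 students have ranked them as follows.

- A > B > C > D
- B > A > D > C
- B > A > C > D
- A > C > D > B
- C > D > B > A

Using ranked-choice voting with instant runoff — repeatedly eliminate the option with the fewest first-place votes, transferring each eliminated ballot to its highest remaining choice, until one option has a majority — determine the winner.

B

Round 1: A 2, B 2, C 1, D 0. D has the fewest and is eliminated.
Round 2: A 2, B 2, C 1. C has the fewest and is eliminated.
Round 3: B 3, A 2. B has a majority.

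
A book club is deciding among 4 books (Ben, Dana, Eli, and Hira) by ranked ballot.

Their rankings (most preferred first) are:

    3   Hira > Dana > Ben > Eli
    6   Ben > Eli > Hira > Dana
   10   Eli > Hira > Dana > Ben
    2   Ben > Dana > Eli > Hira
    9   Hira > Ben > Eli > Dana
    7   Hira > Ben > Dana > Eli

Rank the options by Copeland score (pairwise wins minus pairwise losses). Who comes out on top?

Hira

Pairwise results:
  Ben vs Dana: Ben wins 24–13.
  Ben vs Eli: Ben wins 27–10.
  Ben vs Hira: Hira wins 29–8.
  Dana vs Eli: Eli wins 25–12.
  Dana vs Hira: Hira wins 35–2.
  Eli vs Hira: Hira wins 19–18.
Copeland scores (wins − losses):
  Ben: 2 − 1 = 1
  Dana: 0 − 3 = -3
  Eli: 1 − 2 = -1
  Hira: 3 − 0 = 3
Hira has the best Copeland score.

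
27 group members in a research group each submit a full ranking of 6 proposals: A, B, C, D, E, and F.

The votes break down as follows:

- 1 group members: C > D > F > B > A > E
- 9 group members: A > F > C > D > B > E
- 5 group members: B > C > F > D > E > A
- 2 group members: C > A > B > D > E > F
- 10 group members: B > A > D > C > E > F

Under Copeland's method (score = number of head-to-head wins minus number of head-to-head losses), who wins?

Pairwise results:
  A vs B: B wins 16–11.
  A vs C: A wins 19–8.
  A vs D: A wins 21–6.
  A vs E: A wins 22–5.
  A vs F: A wins 21–6.
  B vs C: B wins 15–12.
  B vs D: B wins 17–10.
  B vs E: B wins 27–0.
  B vs F: B wins 17–10.
  C vs D: C wins 17–10.
  C vs E: C wins 27–0.
  C vs F: C wins 18–9.
  D vs E: D wins 27–0.
  D vs F: F wins 14–13.
  E vs F: F wins 15–12.
Copeland scores (wins − losses):
  A: 4 − 1 = 3
  B: 5 − 0 = 5
  C: 3 − 2 = 1
  D: 1 − 4 = -3
  E: 0 − 5 = -5
  F: 2 − 3 = -1
B has the best Copeland score.

B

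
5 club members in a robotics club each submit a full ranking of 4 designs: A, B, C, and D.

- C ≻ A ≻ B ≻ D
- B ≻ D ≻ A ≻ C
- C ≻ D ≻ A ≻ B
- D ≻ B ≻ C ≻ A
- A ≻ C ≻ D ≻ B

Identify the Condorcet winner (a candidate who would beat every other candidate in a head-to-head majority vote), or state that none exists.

C

Head-to-head results (5 voters total):
A vs B: A wins 3–2.
A vs C: C wins 3–2.
A vs D: D wins 3–2.
B vs C: C wins 3–2.
B vs D: D wins 3–2.
C vs D: C wins 3–2.
C beats each rival — A (3–2), B (3–2), D (3–2) — so C is the Condorcet winner.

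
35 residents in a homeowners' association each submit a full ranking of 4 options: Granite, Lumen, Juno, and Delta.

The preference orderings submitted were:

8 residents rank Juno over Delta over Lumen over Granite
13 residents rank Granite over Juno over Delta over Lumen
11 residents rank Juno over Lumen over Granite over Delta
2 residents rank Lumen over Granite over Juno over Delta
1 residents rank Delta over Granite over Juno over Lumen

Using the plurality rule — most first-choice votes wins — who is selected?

Juno

First-place vote totals:
  Granite: 13
  Lumen: 2
  Juno: 19
  Delta: 1
Juno has the most first-place votes.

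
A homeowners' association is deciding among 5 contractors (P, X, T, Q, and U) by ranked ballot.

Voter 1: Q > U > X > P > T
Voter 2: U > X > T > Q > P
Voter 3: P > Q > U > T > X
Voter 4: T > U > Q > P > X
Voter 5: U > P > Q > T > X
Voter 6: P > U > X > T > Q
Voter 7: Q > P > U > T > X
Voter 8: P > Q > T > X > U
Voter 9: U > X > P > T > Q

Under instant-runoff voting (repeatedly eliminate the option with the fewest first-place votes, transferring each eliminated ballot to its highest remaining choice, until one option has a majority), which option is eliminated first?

Round 1: P 3, U 3, Q 2, T 1, X 0. X has the fewest and is eliminated.
Round 2: P 3, U 3, Q 2, T 1. T has the fewest and is eliminated.
Round 3: U 4, P 3, Q 2. Q has the fewest and is eliminated.
Round 4: U 5, P 4. U has a majority.

X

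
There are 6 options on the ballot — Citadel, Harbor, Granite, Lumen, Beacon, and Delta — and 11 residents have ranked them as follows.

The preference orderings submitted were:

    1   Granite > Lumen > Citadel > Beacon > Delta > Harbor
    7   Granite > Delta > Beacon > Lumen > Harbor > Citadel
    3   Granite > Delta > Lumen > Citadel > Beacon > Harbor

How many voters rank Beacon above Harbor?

11

Ballots ranking Beacon above Harbor: 1+7+3 = 11.
Ballots ranking Harbor above Beacon: 0.
So 11 of 11 voters prefer Beacon to Harbor.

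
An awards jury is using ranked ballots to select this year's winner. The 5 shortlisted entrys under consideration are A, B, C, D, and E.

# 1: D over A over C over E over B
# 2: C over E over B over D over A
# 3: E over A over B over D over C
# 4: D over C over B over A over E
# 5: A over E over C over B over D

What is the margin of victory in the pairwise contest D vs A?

1

Ballots ranking D above A: 3.
Ballots ranking A above D: 2.
D wins 3–2, a margin of 1.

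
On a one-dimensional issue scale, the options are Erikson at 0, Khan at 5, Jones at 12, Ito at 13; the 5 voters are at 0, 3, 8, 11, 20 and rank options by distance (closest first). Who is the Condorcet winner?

Khan

With single-peaked preferences on a line, the Condorcet winner is the candidate closest to the median voter.
The median voter (position 8) is closest to Khan at 5.
Check: Khan vs Ito — voters closer to Khan: 3 of 5.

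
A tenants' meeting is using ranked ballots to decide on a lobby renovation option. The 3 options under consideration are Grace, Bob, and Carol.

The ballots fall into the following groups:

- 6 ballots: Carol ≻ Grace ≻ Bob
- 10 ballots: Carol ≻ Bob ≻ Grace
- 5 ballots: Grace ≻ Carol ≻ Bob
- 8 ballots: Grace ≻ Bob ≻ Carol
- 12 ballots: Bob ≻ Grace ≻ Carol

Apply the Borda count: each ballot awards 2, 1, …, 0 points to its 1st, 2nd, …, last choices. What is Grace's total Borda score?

44

Borda scores:
  Grace: 6·1 + 10·0 + 5·2 + 8·2 + 12·1 = 44
  Bob: 6·0 + 10·1 + 5·0 + 8·1 + 12·2 = 42
  Carol: 6·2 + 10·2 + 5·1 + 8·0 + 12·0 = 37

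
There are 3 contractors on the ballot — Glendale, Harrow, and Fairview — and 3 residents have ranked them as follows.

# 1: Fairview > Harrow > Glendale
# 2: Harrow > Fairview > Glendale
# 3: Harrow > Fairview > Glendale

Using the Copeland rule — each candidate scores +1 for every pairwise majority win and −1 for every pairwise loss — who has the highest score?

Pairwise results:
  Glendale vs Harrow: Harrow wins 3–0.
  Glendale vs Fairview: Fairview wins 3–0.
  Harrow vs Fairview: Harrow wins 2–1.
Copeland scores (wins − losses):
  Glendale: 0 − 2 = -2
  Harrow: 2 − 0 = 2
  Fairview: 1 − 1 = 0
Harrow has the best Copeland score.

Harrow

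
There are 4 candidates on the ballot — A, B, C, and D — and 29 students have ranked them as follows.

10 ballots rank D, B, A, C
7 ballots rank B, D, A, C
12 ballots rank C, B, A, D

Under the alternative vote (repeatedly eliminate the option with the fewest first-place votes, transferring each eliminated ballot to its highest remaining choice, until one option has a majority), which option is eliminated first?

A

Round 1: C 12, D 10, B 7, A 0. A has the fewest and is eliminated.
Round 2: C 12, D 10, B 7. B has the fewest and is eliminated.
Round 3: D 17, C 12. D has a majority.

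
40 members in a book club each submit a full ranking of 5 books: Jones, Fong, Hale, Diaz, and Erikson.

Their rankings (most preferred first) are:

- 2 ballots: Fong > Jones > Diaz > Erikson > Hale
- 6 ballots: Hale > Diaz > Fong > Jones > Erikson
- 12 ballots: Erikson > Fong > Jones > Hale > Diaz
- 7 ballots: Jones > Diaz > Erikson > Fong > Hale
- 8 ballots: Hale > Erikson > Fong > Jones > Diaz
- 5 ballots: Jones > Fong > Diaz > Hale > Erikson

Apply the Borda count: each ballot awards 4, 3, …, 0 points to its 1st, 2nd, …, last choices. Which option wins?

Borda scores:
  Jones: 2·3 + 6·1 + 12·2 + 7·4 + 8·1 + 5·4 = 92
  Fong: 2·4 + 6·2 + 12·3 + 7·1 + 8·2 + 5·3 = 94
  Hale: 2·0 + 6·4 + 12·1 + 7·0 + 8·4 + 5·1 = 73
  Diaz: 2·2 + 6·3 + 12·0 + 7·3 + 8·0 + 5·2 = 53
  Erikson: 2·1 + 6·0 + 12·4 + 7·2 + 8·3 + 5·0 = 88
Fong has the highest total.

Fong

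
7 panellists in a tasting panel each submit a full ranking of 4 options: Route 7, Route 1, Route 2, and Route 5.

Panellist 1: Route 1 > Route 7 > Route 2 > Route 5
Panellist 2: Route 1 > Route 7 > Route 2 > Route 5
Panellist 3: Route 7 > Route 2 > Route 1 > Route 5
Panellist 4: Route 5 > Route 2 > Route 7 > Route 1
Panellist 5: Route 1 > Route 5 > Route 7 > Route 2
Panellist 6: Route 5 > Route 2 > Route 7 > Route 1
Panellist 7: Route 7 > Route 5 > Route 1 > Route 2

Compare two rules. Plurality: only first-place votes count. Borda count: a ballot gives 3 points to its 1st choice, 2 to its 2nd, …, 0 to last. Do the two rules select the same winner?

Plurality first-place counts: Route 7 2, Route 1 3, Route 2 0, Route 5 2 → Route 1.
Borda totals: Route 7 13, Route 1 11, Route 2 8, Route 5 10 → Route 7.
The two rules disagree: plurality picks Route 1, Borda picks Route 7.

No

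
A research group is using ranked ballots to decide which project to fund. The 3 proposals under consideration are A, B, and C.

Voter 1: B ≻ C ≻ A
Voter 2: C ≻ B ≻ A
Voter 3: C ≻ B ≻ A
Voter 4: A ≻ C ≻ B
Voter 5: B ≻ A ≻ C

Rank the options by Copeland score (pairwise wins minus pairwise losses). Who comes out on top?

Pairwise results:
  A vs B: B wins 4–1.
  A vs C: C wins 3–2.
  B vs C: C wins 3–2.
Copeland scores (wins − losses):
  A: 0 − 2 = -2
  B: 1 − 1 = 0
  C: 2 − 0 = 2
C has the best Copeland score.

C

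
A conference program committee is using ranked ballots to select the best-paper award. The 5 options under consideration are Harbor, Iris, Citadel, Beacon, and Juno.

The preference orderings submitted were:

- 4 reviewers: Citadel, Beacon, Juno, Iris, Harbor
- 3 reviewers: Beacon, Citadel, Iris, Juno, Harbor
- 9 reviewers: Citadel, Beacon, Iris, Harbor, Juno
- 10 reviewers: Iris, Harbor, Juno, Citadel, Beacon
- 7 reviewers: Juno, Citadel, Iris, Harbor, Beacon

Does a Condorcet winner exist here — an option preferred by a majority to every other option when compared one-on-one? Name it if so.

Head-to-head results (33 voters total):
Harbor vs Iris: Iris wins 33–0.
Harbor vs Citadel: Citadel wins 23–10.
Harbor vs Beacon: Harbor wins 17–16.
Harbor vs Juno: Harbor wins 19–14.
Iris vs Citadel: Citadel wins 23–10.
Iris vs Beacon: Iris wins 17–16.
Iris vs Juno: Iris wins 22–11.
Citadel vs Beacon: Citadel wins 30–3.
Citadel vs Juno: Juno wins 17–16.
Beacon vs Juno: Juno wins 17–16.
No candidate beats all others: Harbor beats Juno beats Citadel beats Harbor, a majority cycle.

No Condorcet winner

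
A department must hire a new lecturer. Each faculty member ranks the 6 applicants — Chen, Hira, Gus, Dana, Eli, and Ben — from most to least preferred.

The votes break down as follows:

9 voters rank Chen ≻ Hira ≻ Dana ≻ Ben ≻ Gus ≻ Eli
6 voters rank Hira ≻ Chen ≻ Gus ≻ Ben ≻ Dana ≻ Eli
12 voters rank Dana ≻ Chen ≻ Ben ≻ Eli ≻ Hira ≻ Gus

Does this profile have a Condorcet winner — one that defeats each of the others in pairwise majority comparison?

Yes

Head-to-head results (27 voters total):
Chen vs Hira: Chen wins 21–6.
Chen vs Gus: Chen wins 27–0.
Chen vs Dana: Chen wins 15–12.
Chen vs Eli: Chen wins 27–0.
Chen vs Ben: Chen wins 27–0.
Hira vs Gus: Hira wins 27–0.
Hira vs Dana: Hira wins 15–12.
Hira vs Eli: Hira wins 15–12.
Hira vs Ben: Hira wins 15–12.
Gus vs Dana: Dana wins 21–6.
Gus vs Eli: Gus wins 15–12.
Gus vs Ben: Ben wins 21–6.
Dana vs Eli: Dana wins 27–0.
Dana vs Ben: Dana wins 21–6.
Eli vs Ben: Ben wins 27–0.
Chen beats each rival — Hira (21–6), Gus (27–0), Dana (15–12), Eli (27–0), Ben (27–0) — so Chen is the Condorcet winner.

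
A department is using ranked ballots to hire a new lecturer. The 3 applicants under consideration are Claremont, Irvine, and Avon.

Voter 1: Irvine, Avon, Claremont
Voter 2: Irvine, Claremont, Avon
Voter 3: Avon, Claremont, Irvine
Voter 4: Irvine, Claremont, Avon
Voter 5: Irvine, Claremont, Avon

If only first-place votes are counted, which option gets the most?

First-place vote totals:
  Claremont: 0
  Irvine: 4
  Avon: 1
Irvine has the most first-place votes.

Irvine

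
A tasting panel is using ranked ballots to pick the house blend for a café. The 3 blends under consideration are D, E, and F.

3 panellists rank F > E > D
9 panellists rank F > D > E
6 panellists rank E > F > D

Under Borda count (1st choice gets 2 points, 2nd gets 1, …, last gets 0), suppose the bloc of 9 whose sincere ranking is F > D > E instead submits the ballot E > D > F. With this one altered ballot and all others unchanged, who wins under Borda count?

Borda totals with the altered ballot: D 9, E 33, F 12.
The switch changes the winner from F to E.

E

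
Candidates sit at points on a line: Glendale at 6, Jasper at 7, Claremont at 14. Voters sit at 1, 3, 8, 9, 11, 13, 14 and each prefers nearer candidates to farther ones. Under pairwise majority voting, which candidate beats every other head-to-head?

Jasper

With single-peaked preferences on a line, the Condorcet winner is the candidate closest to the median voter.
The median voter (position 9) is closest to Jasper at 7.
Check: Jasper vs Claremont — voters closer to Jasper: 4 of 7.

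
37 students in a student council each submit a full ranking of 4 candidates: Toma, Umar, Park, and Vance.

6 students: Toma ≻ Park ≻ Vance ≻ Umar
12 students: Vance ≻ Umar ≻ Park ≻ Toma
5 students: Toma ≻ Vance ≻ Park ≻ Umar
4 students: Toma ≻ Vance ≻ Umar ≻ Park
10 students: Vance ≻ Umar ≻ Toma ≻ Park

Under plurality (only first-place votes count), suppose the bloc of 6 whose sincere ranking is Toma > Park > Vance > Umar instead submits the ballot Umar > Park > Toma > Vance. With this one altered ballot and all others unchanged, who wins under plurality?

First-place totals with the altered ballot: Toma 9, Umar 6, Park 0, Vance 22.
The winner is unchanged: still Vance.

Vance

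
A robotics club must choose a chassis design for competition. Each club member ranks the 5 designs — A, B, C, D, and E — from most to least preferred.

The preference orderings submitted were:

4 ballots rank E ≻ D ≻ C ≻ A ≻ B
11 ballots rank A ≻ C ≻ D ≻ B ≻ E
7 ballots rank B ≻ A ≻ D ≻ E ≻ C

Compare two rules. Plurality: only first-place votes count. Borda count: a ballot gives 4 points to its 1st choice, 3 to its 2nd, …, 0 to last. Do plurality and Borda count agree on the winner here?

Yes

Plurality first-place counts: A 11, B 7, C 0, D 0, E 4 → A.
Borda totals: A 69, B 39, C 41, D 48, E 23 → A.
The two rules agree on A.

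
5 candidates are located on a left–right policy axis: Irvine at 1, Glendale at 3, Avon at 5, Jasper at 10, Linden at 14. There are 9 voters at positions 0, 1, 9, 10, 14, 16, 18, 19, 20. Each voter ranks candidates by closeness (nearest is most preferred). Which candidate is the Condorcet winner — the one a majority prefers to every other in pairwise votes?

Linden

With single-peaked preferences on a line, the Condorcet winner is the candidate closest to the median voter.
The median voter (position 14) is closest to Linden at 14.
Check: Linden vs Avon — voters closer to Linden: 6 of 9.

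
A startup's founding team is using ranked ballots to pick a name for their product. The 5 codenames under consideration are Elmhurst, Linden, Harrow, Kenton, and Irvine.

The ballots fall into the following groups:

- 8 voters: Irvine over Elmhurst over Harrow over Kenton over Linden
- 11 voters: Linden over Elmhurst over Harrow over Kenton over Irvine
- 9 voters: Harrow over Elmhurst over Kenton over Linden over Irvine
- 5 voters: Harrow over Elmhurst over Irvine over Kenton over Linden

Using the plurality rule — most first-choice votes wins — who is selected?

First-place vote totals:
  Elmhurst: 0
  Linden: 11
  Harrow: 14
  Kenton: 0
  Irvine: 8
Harrow has the most first-place votes.

Harrow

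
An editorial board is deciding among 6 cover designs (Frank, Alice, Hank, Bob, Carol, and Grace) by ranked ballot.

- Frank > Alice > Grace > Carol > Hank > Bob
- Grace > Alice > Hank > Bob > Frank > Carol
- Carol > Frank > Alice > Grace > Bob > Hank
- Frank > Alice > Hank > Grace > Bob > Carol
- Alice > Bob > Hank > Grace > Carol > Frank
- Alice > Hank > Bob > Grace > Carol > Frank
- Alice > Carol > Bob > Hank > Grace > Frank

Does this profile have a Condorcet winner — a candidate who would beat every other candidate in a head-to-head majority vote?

Yes

Head-to-head results (7 voters total):
Frank vs Alice: Alice wins 4–3.
Frank vs Hank: Hank wins 4–3.
Frank vs Bob: Bob wins 4–3.
Frank vs Carol: Carol wins 4–3.
Frank vs Grace: Grace wins 4–3.
Alice vs Hank: Alice wins 7–0.
Alice vs Bob: Alice wins 7–0.
Alice vs Carol: Alice wins 6–1.
Alice vs Grace: Alice wins 6–1.
Hank vs Bob: Hank wins 4–3.
Hank vs Carol: Hank wins 4–3.
Hank vs Grace: Hank wins 4–3.
Bob vs Carol: Bob wins 4–3.
Bob vs Grace: Grace wins 4–3.
Carol vs Grace: Grace wins 5–2.
Alice beats each rival — Frank (4–3), Hank (7–0), Bob (7–0), Carol (6–1), Grace (6–1) — so Alice is the Condorcet winner.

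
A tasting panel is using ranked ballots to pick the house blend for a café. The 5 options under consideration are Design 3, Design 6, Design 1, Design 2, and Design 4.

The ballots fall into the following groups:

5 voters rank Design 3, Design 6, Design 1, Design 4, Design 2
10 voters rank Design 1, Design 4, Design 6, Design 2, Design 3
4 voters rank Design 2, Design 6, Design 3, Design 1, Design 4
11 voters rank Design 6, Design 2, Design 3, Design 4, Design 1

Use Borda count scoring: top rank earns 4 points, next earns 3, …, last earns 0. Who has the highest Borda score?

Design 6

Borda scores:
  Design 3: 5·4 + 10·0 + 4·2 + 11·2 = 50
  Design 6: 5·3 + 10·2 + 4·3 + 11·4 = 91
  Design 1: 5·2 + 10·4 + 4·1 + 11·0 = 54
  Design 2: 5·0 + 10·1 + 4·4 + 11·3 = 59
  Design 4: 5·1 + 10·3 + 4·0 + 11·1 = 46
Design 6 has the highest total.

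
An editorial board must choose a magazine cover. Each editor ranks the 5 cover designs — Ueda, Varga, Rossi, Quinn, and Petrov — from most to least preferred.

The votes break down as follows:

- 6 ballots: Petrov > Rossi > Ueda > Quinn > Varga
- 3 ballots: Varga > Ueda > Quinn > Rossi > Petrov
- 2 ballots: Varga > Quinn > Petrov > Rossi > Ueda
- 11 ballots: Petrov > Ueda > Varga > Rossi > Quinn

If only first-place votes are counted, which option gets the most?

First-place vote totals:
  Ueda: 0
  Varga: 5
  Rossi: 0
  Quinn: 0
  Petrov: 17
Petrov has the most first-place votes.

Petrov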